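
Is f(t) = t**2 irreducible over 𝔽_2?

Check for roots in 𝔽_2: f(0) = 0 → root; f(1) = 1.
f(0) = 0, so (t) divides f(t); f is reducible.

No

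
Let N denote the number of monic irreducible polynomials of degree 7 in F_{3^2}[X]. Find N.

By the necklace-counting formula, N_9(7) = (1/7) Σ_{d|7} μ(7/d)·9^d.
Divisors of 7: 1, 7; μ(7/d) for each: -1, 1.
Σ = − 9^1 + 9^7 = 4782960.
N = 4782960/7 = 683280.

683280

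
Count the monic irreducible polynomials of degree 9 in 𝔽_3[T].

By the necklace-counting formula, N_3(9) = (1/9) Σ_{d|9} μ(9/d)·3^d.
Divisors of 9: 1, 3, 9; μ(9/d) for each: 0, -1, 1.
Σ = − 3^3 + 3^9 = 19656.
N = 19656/9 = 2184.

2184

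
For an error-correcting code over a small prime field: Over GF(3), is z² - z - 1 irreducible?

Write g(z) = z² - z - 1.
Check for roots in GF(3): g(0) = 2; g(1) = 2; g(2) = 1.
No roots. A degree-2 polynomial over a field with no linear factor is irreducible.

Yes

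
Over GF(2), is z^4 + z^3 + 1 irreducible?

Write f(z) = z^4 + z^3 + 1.
Check for roots in GF(2): f(0) = 1; f(1) = 1.
No roots, so no linear factors.
Monic irreducibles of degree 2 over GF(2): z^2 + z + 1.
None of them divide f (all give nonzero remainder).
No irreducible factor of degree ≤ 2 exists, so f is irreducible over GF(2).

Yes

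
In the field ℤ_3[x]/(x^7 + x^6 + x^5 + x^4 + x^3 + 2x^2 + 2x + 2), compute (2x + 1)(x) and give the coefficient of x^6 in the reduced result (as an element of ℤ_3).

Multiply in ℤ_3[x]: (2x + 1)·(x) = 2x^2 + x.
Reduced: 2x^2 + x.

0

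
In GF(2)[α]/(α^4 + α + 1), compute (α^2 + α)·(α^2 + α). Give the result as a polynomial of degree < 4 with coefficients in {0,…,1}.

Multiply in GF(2)[α]: (α^2 + α)·(α^2 + α) = α^4 + α^2.
Reduce using α^4 ≡ α + 1 (mod α^4 + α + 1).
Reduced: α^2 + α + 1.

α^2 + α + 1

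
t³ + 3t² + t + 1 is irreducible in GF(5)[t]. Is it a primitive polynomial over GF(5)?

Write f(t) = t³ + 3t² + t + 1.
|GF(5^3)^×| = 5^3 − 1 = 124. Prime factorization: 124 = 2^2·31.
f is primitive ⇔ t has order 124 in GF(5)[t]/(f), i.e. t^(124/q) ≠ 1 for each prime q | 124.
t^(62) mod f = 1
t^(4) mod f = 3t² + 2t + 3.
Since t^(62) = 1, the order of t divides 62 < 124; not primitive.

No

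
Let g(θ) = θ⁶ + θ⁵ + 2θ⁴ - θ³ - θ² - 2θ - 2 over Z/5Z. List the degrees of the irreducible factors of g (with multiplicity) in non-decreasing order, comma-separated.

Roots in Z/5Z: g(0) = 3; g(1) = 3; g(2) = 0 → root; g(3) = 0 → root; g(4) = 2.
Linear factors from roots: (θ - 2), (θ + 2).
Complete factorization: g(θ) = (θ + 2)·(θ - 2)·(θ⁴ + θ³ + θ² - 2θ - 2).
Factor degrees with multiplicity: 1 + 1 + 4 = 6.

1, 1, 4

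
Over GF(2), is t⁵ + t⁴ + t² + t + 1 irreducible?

Yes

Write g(t) = t⁵ + t⁴ + t² + t + 1.
Check for roots in GF(2): g(0) = 1; g(1) = 1.
No roots, so no linear factors.
Monic irreducibles of degree 2 over GF(2): t² + t + 1.
None of them divide g (all give nonzero remainder).
No irreducible factor of degree ≤ 2 exists, so g is irreducible over GF(2).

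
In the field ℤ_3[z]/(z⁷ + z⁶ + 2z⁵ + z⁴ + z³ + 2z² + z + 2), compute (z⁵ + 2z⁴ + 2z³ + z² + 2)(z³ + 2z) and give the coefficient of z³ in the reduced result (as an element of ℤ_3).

Multiply in ℤ_3[z]: (z⁵ + 2z⁴ + 2z³ + z² + 2)·(z³ + 2z) = z⁸ + 2z⁷ + z⁶ + 2z⁵ + z⁴ + z³ + z.
Reduce using z⁷ ≡ 2z⁶ + z⁵ + 2z⁴ + 2z³ + z² + 2z + 1 (mod z⁷ + z⁶ + 2z⁵ + z⁴ + z³ + 2z² + z + 2).
Reduced: z⁶ + 2z⁵ + 2z⁴ + z³ + z + 1.

1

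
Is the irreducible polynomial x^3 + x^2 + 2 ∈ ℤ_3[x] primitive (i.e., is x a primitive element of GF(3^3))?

No

Write f(x) = x^3 + x^2 + 2.
|GF(3^3)^×| = 3^3 − 1 = 26. Prime factorization: 26 = 2·13.
f is primitive ⇔ x has order 26 in GF(3)[x]/(f), i.e. x^(26/q) ≠ 1 for each prime q | 26.
x^(13) mod f = 1
x^(2) mod f = x^2.
Since x^(13) = 1, the order of x divides 13 < 26; not primitive.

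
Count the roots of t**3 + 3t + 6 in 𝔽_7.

Write P(t) = t**3 + 3t + 6.
Evaluate at each of the 7 elements of 𝔽_7:
P(0) = 6; P(1) = 3; P(2) = 6; P(3) = 0 → root; P(4) = 5; P(5) = 6; P(6) = 2.
Roots: {3}.

1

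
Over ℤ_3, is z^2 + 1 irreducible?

Write m(z) = z^2 + 1.
Check for roots in ℤ_3: m(0) = 1; m(1) = 2; m(2) = 2.
No roots. A degree-2 polynomial over a field with no linear factor is irreducible.

Yes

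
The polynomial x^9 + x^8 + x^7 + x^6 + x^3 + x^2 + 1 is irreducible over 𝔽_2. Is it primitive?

Yes

Write f(x) = x^9 + x^8 + x^7 + x^6 + x^3 + x^2 + 1.
|GF(2^9)^×| = 2^9 − 1 = 511. Prime factorization: 511 = 7·73.
f is primitive ⇔ x has order 511 in GF(2)[x]/(f), i.e. x^(511/q) ≠ 1 for each prime q | 511.
x^(73) mod f = x^3 + x^2.
x^(7) mod f = x^7.
None equal 1, so x has full order 511; f is primitive.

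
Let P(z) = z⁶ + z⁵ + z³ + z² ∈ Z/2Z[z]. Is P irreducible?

No

Check for roots in Z/2Z: P(0) = 0 → root; P(1) = 0 → root.
P(0) = 0, so (z) divides P(z); P is reducible.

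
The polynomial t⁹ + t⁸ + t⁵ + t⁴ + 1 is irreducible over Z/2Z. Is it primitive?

Yes

Write f(t) = t⁹ + t⁸ + t⁵ + t⁴ + 1.
|GF(2^9)^×| = 2^9 − 1 = 511. Prime factorization: 511 = 7·73.
f is primitive ⇔ t has order 511 in GF(2)[t]/(f), i.e. t^(511/q) ≠ 1 for each prime q | 511.
t^(73) mod f = t⁸ + t⁶ + t⁵ + t⁴ + t³ + t² + 1.
t^(7) mod f = t⁷.
None equal 1, so t has full order 511; f is primitive.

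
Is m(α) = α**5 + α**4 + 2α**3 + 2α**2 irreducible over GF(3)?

No

Check for roots in GF(3): m(0) = 0 → root; m(1) = 0 → root; m(2) = 0 → root.
m(0) = 0, so (α) divides m(α); m is reducible.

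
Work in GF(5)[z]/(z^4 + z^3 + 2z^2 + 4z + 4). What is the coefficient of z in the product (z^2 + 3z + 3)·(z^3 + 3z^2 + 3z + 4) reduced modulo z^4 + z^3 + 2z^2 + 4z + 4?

2

Multiply in GF(5)[z]: (z^2 + 3z + 3)·(z^3 + 3z^2 + 3z + 4) = z^5 + z^4 + 2z^2 + z + 2.
Reduce using z^4 ≡ 4z^3 + 3z^2 + z + 1 (mod z^4 + z^3 + 2z^2 + 4z + 4).
Reduced: 3z^3 + 3z^2 + 2z + 2.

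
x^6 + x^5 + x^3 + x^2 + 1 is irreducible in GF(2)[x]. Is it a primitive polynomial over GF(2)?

Write f(x) = x^6 + x^5 + x^3 + x^2 + 1.
|GF(2^6)^×| = 2^6 − 1 = 63. Prime factorization: 63 = 3^2·7.
f is primitive ⇔ x has order 63 in GF(2)[x]/(f), i.e. x^(63/q) ≠ 1 for each prime q | 63.
x^(21) mod f = x^4 + x^2 + x + 1.
x^(9) mod f = x^2 + x.
None equal 1, so x has full order 63; f is primitive.

Yes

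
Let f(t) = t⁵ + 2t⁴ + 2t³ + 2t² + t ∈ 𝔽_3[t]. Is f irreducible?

Check for roots in 𝔽_3: f(0) = 0 → root; f(1) = 2; f(2) = 0 → root.
f(0) = 0, so (t) divides f(t); f is reducible.

No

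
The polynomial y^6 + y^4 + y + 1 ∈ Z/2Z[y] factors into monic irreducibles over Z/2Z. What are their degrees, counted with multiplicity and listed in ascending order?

1, 2, 3

Write g(y) = y^6 + y^4 + y + 1.
Roots in Z/2Z: g(0) = 1; g(1) = 0 → root.
Linear factors from roots: (y + 1).
Complete factorization: g(y) = (y + 1)·(y^2 + y + 1)·(y^3 + y + 1).
Factor degrees with multiplicity: 1 + 2 + 3 = 6.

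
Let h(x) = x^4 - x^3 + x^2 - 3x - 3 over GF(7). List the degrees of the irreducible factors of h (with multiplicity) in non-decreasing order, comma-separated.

Complete factorization: h(x) = (x^4 - x^3 + x^2 - 3x - 3).
Factor degrees with multiplicity: 4 = 4.

4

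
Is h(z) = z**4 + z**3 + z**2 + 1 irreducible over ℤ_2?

Check for roots in ℤ_2: h(0) = 1; h(1) = 0 → root.
h(1) = 0, so (z − 1) divides h(z); h is reducible.

No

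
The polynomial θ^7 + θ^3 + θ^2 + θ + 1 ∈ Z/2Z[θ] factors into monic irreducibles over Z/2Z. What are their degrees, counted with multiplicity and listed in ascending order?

7

Write g(θ) = θ^7 + θ^3 + θ^2 + θ + 1.
Roots in Z/2Z: g(0) = 1; g(1) = 1.
Complete factorization: g(θ) = (θ^7 + θ^3 + θ^2 + θ + 1).
Factor degrees with multiplicity: 7 = 7.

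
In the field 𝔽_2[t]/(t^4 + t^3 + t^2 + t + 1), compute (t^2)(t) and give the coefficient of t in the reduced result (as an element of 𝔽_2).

0

Multiply in 𝔽_2[t]: (t^2)·(t) = t^3.
Reduced: t^3.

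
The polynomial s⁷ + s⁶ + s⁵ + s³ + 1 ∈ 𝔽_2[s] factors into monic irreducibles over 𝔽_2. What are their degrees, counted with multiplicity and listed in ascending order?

2, 2, 3

Write f(s) = s⁷ + s⁶ + s⁵ + s³ + 1.
Roots in 𝔽_2: f(0) = 1; f(1) = 1.
Complete factorization: f(s) = (s² + s + 1)^2·(s³ + s² + 1).
Factor degrees with multiplicity: 2 + 2 + 3 = 7.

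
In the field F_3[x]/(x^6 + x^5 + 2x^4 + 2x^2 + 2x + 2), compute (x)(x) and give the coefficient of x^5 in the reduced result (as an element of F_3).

0

Multiply in F_3[x]: (x)·(x) = x^2.
Reduced: x^2.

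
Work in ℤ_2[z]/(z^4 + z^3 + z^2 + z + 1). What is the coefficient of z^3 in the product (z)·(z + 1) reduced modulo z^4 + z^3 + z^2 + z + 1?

0

Multiply in ℤ_2[z]: (z)·(z + 1) = z^2 + z.
Reduced: z^2 + z.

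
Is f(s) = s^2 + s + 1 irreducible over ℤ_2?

Check for roots in ℤ_2: f(0) = 1; f(1) = 1.
No roots. A degree-2 polynomial over a field with no linear factor is irreducible.

Yes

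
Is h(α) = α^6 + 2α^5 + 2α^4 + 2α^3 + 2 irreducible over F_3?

No

Check for roots in F_3: h(0) = 2; h(1) = 0 → root; h(2) = 1.
h(1) = 0, so (α − 1) divides h(α); h is reducible.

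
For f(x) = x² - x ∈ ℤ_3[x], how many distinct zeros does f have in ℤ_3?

Evaluate at each of the 3 elements of ℤ_3:
f(0) = 0 → root; f(1) = 0 → root; f(2) = 2.
Roots: {0, 1}.

2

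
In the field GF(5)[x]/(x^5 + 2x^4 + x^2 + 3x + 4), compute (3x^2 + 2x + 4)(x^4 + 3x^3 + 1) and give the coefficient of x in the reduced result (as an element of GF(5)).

Multiply in GF(5)[x]: (3x^2 + 2x + 4)·(x^4 + 3x^3 + 1) = 3x^6 + x^5 + 2x^3 + 3x^2 + 2x + 4.
Reduce using x^5 ≡ 3x^4 + 4x^2 + 2x + 1 (mod x^5 + 2x^4 + x^2 + 3x + 4).
Reduced: 4x^3 + 4x^2 + 4.

0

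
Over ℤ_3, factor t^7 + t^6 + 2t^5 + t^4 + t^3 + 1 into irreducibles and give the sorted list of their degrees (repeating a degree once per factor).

7

Write f(t) = t^7 + t^6 + 2t^5 + t^4 + t^3 + 1.
Roots in ℤ_3: f(0) = 1; f(1) = 1; f(2) = 2.
Complete factorization: f(t) = (t^7 + t^6 + 2t^5 + t^4 + t^3 + 1).
Factor degrees with multiplicity: 7 = 7.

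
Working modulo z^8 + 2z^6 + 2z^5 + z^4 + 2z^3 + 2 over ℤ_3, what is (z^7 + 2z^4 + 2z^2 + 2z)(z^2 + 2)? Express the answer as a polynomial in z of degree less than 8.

2z^5 + z^4 + 2z^3 + z^2 + 2z

Multiply in ℤ_3[z]: (z^7 + 2z^4 + 2z^2 + 2z)·(z^2 + 2) = z^9 + 2z^7 + 2z^6 + 2z^3 + z^2 + z.
Reduce using z^8 ≡ z^6 + z^5 + 2z^4 + z^3 + 1 (mod z^8 + 2z^6 + 2z^5 + z^4 + 2z^3 + 2).
Reduced: 2z^5 + z^4 + 2z^3 + z^2 + 2z.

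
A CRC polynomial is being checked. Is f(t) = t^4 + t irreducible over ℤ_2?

Check for roots in ℤ_2: f(0) = 0 → root; f(1) = 0 → root.
f(0) = 0, so (t) divides f(t); f is reducible.

No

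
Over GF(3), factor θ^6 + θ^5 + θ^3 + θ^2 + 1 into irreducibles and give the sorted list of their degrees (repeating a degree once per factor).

6

Write f(θ) = θ^6 + θ^5 + θ^3 + θ^2 + 1.
Roots in GF(3): f(0) = 1; f(1) = 2; f(2) = 1.
Complete factorization: f(θ) = (θ^6 + θ^5 + θ^3 + θ^2 + 1).
Factor degrees with multiplicity: 6 = 6.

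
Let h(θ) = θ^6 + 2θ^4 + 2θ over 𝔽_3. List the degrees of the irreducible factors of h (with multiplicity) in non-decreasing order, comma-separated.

Roots in 𝔽_3: h(0) = 0 → root; h(1) = 2; h(2) = 1.
Linear factors from roots: (θ).
Complete factorization: h(θ) = (θ)·(θ^2 + θ + 2)·(θ^3 + 2θ^2 + θ + 1).
Factor degrees with multiplicity: 1 + 2 + 3 = 6.

1, 2, 3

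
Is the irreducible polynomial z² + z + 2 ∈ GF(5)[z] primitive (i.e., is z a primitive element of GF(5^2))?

Yes

Write f(z) = z² + z + 2.
|GF(5^2)^×| = 5^2 − 1 = 24. Prime factorization: 24 = 2^3·3.
f is primitive ⇔ z has order 24 in GF(5)[z]/(f), i.e. z^(24/q) ≠ 1 for each prime q | 24.
z^(12) mod f = 4.
z^(8) mod f = 3z + 1.
None equal 1, so z has full order 24; f is primitive.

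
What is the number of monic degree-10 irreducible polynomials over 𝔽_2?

The number of monic irreducibles of degree 10 over GF(2) is (1/10)·Σ_{d∣10} μ(10/d) 2^d.
Divisors of 10: 1, 2, 5, 10; μ(10/d) for each: 1, -1, -1, 1.
Σ = 2^1 − 2^2 − 2^5 + 2^10 = 990.
N = 990/10 = 99.

99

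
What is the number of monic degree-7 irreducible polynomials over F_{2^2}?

Gauss's count: N_{4}(7) = (1/7) Σ_{d|7} μ(7/d)·4^d.
Divisors of 7: 1, 7; μ(7/d) for each: -1, 1.
Σ = − 4^1 + 4^7 = 16380.
N = 16380/7 = 2340.

2340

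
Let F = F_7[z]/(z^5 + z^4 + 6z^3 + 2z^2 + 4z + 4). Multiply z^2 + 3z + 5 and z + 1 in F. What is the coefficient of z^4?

0

Multiply in F_7[z]: (z^2 + 3z + 5)·(z + 1) = z^3 + 4z^2 + z + 5.
Reduced: z^3 + 4z^2 + z + 5.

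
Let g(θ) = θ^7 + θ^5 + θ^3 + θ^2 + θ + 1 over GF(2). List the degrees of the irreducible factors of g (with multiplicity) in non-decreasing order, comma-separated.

Roots in GF(2): g(0) = 1; g(1) = 0 → root.
Linear factors from roots: (θ + 1).
Complete factorization: g(θ) = (θ + 1)^2·(θ^2 + θ + 1)·(θ^3 + θ^2 + 1).
Factor degrees with multiplicity: 1 + 1 + 2 + 3 = 7.

1, 1, 2, 3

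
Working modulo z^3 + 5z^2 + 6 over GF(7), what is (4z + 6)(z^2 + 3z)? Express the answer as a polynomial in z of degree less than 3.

Multiply in GF(7)[z]: (4z + 6)·(z^2 + 3z) = 4z^3 + 4z^2 + 4z.
Reduce using z^3 ≡ 2z^2 + 1 (mod z^3 + 5z^2 + 6).
Reduced: 5z^2 + 4z + 4.

5z^2 + 4z + 4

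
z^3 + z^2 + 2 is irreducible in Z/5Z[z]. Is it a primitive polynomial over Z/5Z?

Write f(z) = z^3 + z^2 + 2.
|GF(5^3)^×| = 5^3 − 1 = 124. Prime factorization: 124 = 2^2·31.
f is primitive ⇔ z has order 124 in GF(5)[z]/(f), i.e. z^(124/q) ≠ 1 for each prime q | 124.
z^(62) mod f = 4.
z^(4) mod f = z^2 + 3z + 2.
None equal 1, so z has full order 124; f is primitive.

Yes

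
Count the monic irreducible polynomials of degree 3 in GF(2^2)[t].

20

The number of monic irreducibles of degree 3 over GF(4) is (1/3)·Σ_{d∣3} μ(3/d) 4^d.
Divisors of 3: 1, 3; μ(3/d) for each: -1, 1.
Σ = − 4^1 + 4^3 = 60.
N = 60/3 = 20.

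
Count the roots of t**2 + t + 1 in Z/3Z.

1

Write h(t) = t**2 + t + 1.
Evaluate at each of the 3 elements of Z/3Z:
h(0) = 1; h(1) = 0 → root; h(2) = 1.
Roots: {1}.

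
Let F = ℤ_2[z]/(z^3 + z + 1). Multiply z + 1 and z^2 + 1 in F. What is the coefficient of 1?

0

Multiply in ℤ_2[z]: (z + 1)·(z^2 + 1) = z^3 + z^2 + z + 1.
Reduce using z^3 ≡ z + 1 (mod z^3 + z + 1).
Reduced: z^2.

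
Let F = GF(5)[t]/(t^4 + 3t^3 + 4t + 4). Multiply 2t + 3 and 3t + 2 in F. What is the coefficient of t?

Multiply in GF(5)[t]: (2t + 3)·(3t + 2) = t^2 + 3t + 1.
Reduced: t^2 + 3t + 1.

3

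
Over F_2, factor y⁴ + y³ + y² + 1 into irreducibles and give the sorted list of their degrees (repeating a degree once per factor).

1, 3

Write g(y) = y⁴ + y³ + y² + 1.
Roots in F_2: g(0) = 1; g(1) = 0 → root.
Linear factors from roots: (y + 1).
Complete factorization: g(y) = (y + 1)·(y³ + y + 1).
Factor degrees with multiplicity: 1 + 3 = 4.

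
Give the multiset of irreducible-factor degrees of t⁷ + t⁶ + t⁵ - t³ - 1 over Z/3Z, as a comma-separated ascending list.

7

Write g(t) = t⁷ + t⁶ + t⁵ - t³ - 1.
Roots in Z/3Z: g(0) = 2; g(1) = 1; g(2) = 2.
Complete factorization: g(t) = (t⁷ + t⁶ + t⁵ - t³ - 1).
Factor degrees with multiplicity: 7 = 7.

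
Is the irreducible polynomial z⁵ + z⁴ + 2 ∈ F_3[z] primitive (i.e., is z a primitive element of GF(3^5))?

No

Write f(z) = z⁵ + z⁴ + 2.
|GF(3^5)^×| = 3^5 − 1 = 242. Prime factorization: 242 = 2·11^2.
f is primitive ⇔ z has order 242 in GF(3)[z]/(f), i.e. z^(242/q) ≠ 1 for each prime q | 242.
z^(121) mod f = 1
z^(22) mod f = 2z² + z + 1.
Since z^(121) = 1, the order of z divides 121 < 242; not primitive.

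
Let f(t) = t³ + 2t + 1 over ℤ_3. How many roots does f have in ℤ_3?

0

Evaluate at each of the 3 elements of ℤ_3:
f(0) = 1; f(1) = 1; f(2) = 1.
No element is a root.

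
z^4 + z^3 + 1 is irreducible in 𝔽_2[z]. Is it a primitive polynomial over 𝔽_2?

Yes

Write f(z) = z^4 + z^3 + 1.
|GF(2^4)^×| = 2^4 − 1 = 15. Prime factorization: 15 = 3·5.
f is primitive ⇔ z has order 15 in GF(2)[z]/(f), i.e. z^(15/q) ≠ 1 for each prime q | 15.
z^(5) mod f = z^3 + z + 1.
z^(3) mod f = z^3.
None equal 1, so z has full order 15; f is primitive.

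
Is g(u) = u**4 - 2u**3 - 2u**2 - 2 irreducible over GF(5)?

No

Check for roots in GF(5): g(0) = 3; g(1) = 0 → root; g(2) = 0 → root; g(3) = 2; g(4) = 4.
g(1) = 0, so (u − 1) divides g(u); g is reducible.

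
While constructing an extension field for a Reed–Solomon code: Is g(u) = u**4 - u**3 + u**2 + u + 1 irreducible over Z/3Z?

Check for roots in Z/3Z: g(0) = 1; g(1) = 0 → root; g(2) = 0 → root.
g(1) = 0, so (u − 1) divides g(u); g is reducible.

No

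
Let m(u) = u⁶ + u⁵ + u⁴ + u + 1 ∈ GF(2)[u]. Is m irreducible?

Check for roots in GF(2): m(0) = 1; m(1) = 1.
No roots, so no linear factors.
Monic irreducibles of degree 2 over GF(2): u² + u + 1.
None of them divide m (all give nonzero remainder).
Monic irreducibles of degree 3 over GF(2): u³ + u + 1, u³ + u² + 1.
None of them divide m (all give nonzero remainder).
No irreducible factor of degree ≤ 3 exists, so m is irreducible over GF(2).

Yes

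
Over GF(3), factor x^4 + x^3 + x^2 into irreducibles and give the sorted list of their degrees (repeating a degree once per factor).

Write f(x) = x^4 + x^3 + x^2.
Roots in GF(3): f(0) = 0 → root; f(1) = 0 → root; f(2) = 1.
Linear factors from roots: (x), (x - 1).
Complete factorization: f(x) = (x)^2·(x - 1)^2.
Factor degrees with multiplicity: 1 + 1 + 1 + 1 = 4.

1, 1, 1, 1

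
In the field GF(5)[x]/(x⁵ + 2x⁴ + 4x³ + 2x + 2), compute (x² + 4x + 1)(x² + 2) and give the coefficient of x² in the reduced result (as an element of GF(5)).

Multiply in GF(5)[x]: (x² + 4x + 1)·(x² + 2) = x⁴ + 4x³ + 3x² + 3x + 2.
Reduced: x⁴ + 4x³ + 3x² + 3x + 2.

3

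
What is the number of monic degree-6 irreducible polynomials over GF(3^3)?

By the necklace-counting formula, N_27(6) = (1/6) Σ_{d|6} μ(6/d)·27^d.
Divisors of 6: 1, 2, 3, 6; μ(6/d) for each: 1, -1, -1, 1.
Σ = 27^1 − 27^2 − 27^3 + 27^6 = 387400104.
N = 387400104/6 = 64566684.

64566684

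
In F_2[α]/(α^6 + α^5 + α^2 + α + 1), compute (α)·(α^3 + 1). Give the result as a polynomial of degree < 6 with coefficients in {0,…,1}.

α^4 + α

Multiply in F_2[α]: (α)·(α^3 + 1) = α^4 + α.
Reduced: α^4 + α.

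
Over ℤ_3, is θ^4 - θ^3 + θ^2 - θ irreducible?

No

Write h(θ) = θ^4 - θ^3 + θ^2 - θ.
Check for roots in ℤ_3: h(0) = 0 → root; h(1) = 0 → root; h(2) = 1.
h(0) = 0, so (θ) divides h(θ); h is reducible.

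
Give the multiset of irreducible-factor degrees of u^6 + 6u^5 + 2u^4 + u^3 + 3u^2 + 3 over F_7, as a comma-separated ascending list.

Write g(u) = u^6 + 6u^5 + 2u^4 + u^3 + 3u^2 + 3.
Complete factorization: g(u) = (u^2 + 4u + 6)·(u^4 + 2u^3 + 2u^2 + 2u + 4).
Factor degrees with multiplicity: 2 + 4 = 6.

2, 4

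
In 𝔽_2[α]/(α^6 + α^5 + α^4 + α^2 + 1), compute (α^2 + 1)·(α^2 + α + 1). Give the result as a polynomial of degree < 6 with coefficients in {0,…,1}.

Multiply in 𝔽_2[α]: (α^2 + 1)·(α^2 + α + 1) = α^4 + α^3 + α + 1.
Reduced: α^4 + α^3 + α + 1.

α^4 + α^3 + α + 1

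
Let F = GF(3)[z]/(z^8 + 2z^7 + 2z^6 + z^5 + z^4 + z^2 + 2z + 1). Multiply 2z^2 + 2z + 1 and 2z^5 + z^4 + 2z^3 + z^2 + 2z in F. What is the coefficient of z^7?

1

Multiply in GF(3)[z]: (2z^2 + 2z + 1)·(2z^5 + z^4 + 2z^3 + z^2 + 2z) = z^7 + 2z^5 + z^4 + 2z^3 + 2z^2 + 2z.
Reduced: z^7 + 2z^5 + z^4 + 2z^3 + 2z^2 + 2z.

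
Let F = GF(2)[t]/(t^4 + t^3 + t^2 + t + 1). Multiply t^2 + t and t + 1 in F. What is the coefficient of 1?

0

Multiply in GF(2)[t]: (t^2 + t)·(t + 1) = t^3 + t.
Reduced: t^3 + t.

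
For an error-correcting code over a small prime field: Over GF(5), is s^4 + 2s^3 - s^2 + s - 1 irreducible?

Write f(s) = s^4 + 2s^3 - s^2 + s - 1.
Check for roots in GF(5): f(0) = 4; f(1) = 2; f(2) = 4; f(3) = 3; f(4) = 1.
No roots, so no linear factors.
Degree-2 irreducible divisors: test the 10 monic irreducibles of degree 2 over GF(5).
None of them divide f (all give nonzero remainder).
No irreducible factor of degree ≤ 2 exists, so f is irreducible over GF(5).

Yes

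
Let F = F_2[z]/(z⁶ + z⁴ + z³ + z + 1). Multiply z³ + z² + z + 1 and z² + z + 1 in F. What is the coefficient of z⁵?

1

Multiply in F_2[z]: (z³ + z² + z + 1)·(z² + z + 1) = z⁵ + z³ + z² + 1.
Reduced: z⁵ + z³ + z² + 1.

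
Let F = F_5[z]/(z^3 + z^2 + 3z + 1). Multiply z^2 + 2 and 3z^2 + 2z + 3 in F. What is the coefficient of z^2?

Multiply in F_5[z]: (z^2 + 2)·(3z^2 + 2z + 3) = 3z^4 + 2z^3 + 4z^2 + 4z + 1.
Reduce using z^3 ≡ 4z^2 + 2z + 4 (mod z^3 + z^2 + 3z + 1).
Reduced: z^2 + 4z + 2.

1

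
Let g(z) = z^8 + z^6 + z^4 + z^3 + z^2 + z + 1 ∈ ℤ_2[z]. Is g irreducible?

Check for roots in ℤ_2: g(0) = 1; g(1) = 1.
No roots, so no linear factors.
Monic irreducibles of degree 2 over GF(2): z^2 + z + 1.
None of them divide g (all give nonzero remainder).
Monic irreducibles of degree 3 over GF(2): z^3 + z + 1, z^3 + z^2 + 1.
None of them divide g (all give nonzero remainder).
Monic irreducibles of degree 4 over GF(2): z^4 + z + 1, z^4 + z^3 + 1, z^4 + z^3 + z^2 + z + 1.
None of them divide g (all give nonzero remainder).
No irreducible factor of degree ≤ 4 exists, so g is irreducible over GF(2).

Yes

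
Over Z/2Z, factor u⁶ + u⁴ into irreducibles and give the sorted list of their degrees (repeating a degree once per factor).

1, 1, 1, 1, 1, 1

Write g(u) = u⁶ + u⁴.
Roots in Z/2Z: g(0) = 0 → root; g(1) = 0 → root.
Linear factors from roots: (u), (u + 1).
Complete factorization: g(u) = (u + 1)^2·(u)^4.
Factor degrees with multiplicity: 1 + 1 + 1 + 1 + 1 + 1 = 6.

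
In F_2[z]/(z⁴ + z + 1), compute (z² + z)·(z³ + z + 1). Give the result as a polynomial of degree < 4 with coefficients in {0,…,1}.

z^3 + z^2 + z + 1

Multiply in F_2[z]: (z² + z)·(z³ + z + 1) = z⁵ + z⁴ + z³ + z.
Reduce using z⁴ ≡ z + 1 (mod z⁴ + z + 1).
Reduced: z³ + z² + z + 1.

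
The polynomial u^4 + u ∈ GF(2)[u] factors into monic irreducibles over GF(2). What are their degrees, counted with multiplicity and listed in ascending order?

Write f(u) = u^4 + u.
Roots in GF(2): f(0) = 0 → root; f(1) = 0 → root.
Linear factors from roots: (u), (u + 1).
Complete factorization: f(u) = (u)·(u + 1)·(u^2 + u + 1).
Factor degrees with multiplicity: 1 + 1 + 2 = 4.

1, 1, 2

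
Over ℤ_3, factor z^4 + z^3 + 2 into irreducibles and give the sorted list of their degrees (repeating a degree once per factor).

4

Write g(z) = z^4 + z^3 + 2.
Roots in ℤ_3: g(0) = 2; g(1) = 1; g(2) = 2.
Complete factorization: g(z) = (z^4 + z^3 + 2).
Factor degrees with multiplicity: 4 = 4.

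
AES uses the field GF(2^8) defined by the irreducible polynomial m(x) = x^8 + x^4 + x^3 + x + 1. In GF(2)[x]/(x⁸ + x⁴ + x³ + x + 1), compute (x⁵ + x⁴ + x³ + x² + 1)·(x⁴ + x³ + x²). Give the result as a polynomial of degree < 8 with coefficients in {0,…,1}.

x^7 + x^6 + x^5 + x^4 + x^3 + x

Multiply in GF(2)[x]: (x⁵ + x⁴ + x³ + x² + 1)·(x⁴ + x³ + x²) = x⁹ + x⁷ + x⁶ + x³ + x².
Reduce using x⁸ ≡ x⁴ + x³ + x + 1 (mod x⁸ + x⁴ + x³ + x + 1).
Reduced: x⁷ + x⁶ + x⁵ + x⁴ + x³ + x.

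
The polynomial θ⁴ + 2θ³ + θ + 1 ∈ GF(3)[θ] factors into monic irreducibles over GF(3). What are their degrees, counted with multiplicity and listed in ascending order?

4

Write h(θ) = θ⁴ + 2θ³ + θ + 1.
Roots in GF(3): h(0) = 1; h(1) = 2; h(2) = 2.
Complete factorization: h(θ) = (θ⁴ + 2θ³ + θ + 1).
Factor degrees with multiplicity: 4 = 4.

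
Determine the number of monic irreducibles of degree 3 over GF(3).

8

Gauss's count: N_{3}(3) = (1/3) Σ_{d|3} μ(3/d)·3^d.
Divisors of 3: 1, 3; μ(3/d) for each: -1, 1.
Σ = − 3^1 + 3^3 = 24.
N = 24/3 = 8.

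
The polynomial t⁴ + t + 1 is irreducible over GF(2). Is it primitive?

Write f(t) = t⁴ + t + 1.
|GF(2^4)^×| = 2^4 − 1 = 15. Prime factorization: 15 = 3·5.
f is primitive ⇔ t has order 15 in GF(2)[t]/(f), i.e. t^(15/q) ≠ 1 for each prime q | 15.
t^(5) mod f = t² + t.
t^(3) mod f = t³.
None equal 1, so t has full order 15; f is primitive.

Yes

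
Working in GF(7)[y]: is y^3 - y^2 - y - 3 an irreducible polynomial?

Write h(y) = y^3 - y^2 - y - 3.
Check for roots in GF(7): h(0) = 4; h(1) = 3; h(2) = 6; h(3) = 5; h(4) = 6; h(5) = 1; h(6) = 3.
No roots. A degree-3 polynomial over a field with no linear factor is irreducible.

Yes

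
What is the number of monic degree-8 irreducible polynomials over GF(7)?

720300

x^(7^8) − x is the product of all monic irreducibles of degree dividing 8; Möbius inversion gives N = (1/8) Σ μ(8/d)·7^d.
Divisors of 8: 1, 2, 4, 8; μ(8/d) for each: 0, 0, -1, 1.
Σ = − 7^4 + 7^8 = 5762400.
N = 5762400/8 = 720300.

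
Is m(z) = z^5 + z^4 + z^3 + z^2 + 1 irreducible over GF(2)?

Check for roots in GF(2): m(0) = 1; m(1) = 1.
No roots, so no linear factors.
Monic irreducibles of degree 2 over GF(2): z^2 + z + 1.
None of them divide m (all give nonzero remainder).
No irreducible factor of degree ≤ 2 exists, so m is irreducible over GF(2).

Yes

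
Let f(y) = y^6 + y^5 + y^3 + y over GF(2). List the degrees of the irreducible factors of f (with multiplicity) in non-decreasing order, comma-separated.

Roots in GF(2): f(0) = 0 → root; f(1) = 0 → root.
Linear factors from roots: (y), (y + 1).
Complete factorization: f(y) = (y)·(y + 1)·(y^4 + y + 1).
Factor degrees with multiplicity: 1 + 1 + 4 = 6.

1, 1, 4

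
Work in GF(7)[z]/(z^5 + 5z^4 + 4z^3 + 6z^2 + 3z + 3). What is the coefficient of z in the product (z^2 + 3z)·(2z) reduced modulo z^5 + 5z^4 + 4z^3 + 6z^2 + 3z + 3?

0

Multiply in GF(7)[z]: (z^2 + 3z)·(2z) = 2z^3 + 6z^2.
Reduced: 2z^3 + 6z^2.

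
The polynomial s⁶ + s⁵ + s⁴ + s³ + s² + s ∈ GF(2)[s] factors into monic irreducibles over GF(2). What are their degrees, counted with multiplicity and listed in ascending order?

Write h(s) = s⁶ + s⁵ + s⁴ + s³ + s² + s.
Roots in GF(2): h(0) = 0 → root; h(1) = 0 → root.
Linear factors from roots: (s), (s + 1).
Complete factorization: h(s) = (s)·(s + 1)·(s² + s + 1)^2.
Factor degrees with multiplicity: 1 + 1 + 2 + 2 = 6.

1, 1, 2, 2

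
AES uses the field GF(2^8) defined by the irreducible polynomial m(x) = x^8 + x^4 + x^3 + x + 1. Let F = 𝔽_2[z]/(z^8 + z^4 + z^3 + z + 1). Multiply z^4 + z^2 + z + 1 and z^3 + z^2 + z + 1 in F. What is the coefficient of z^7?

Multiply in 𝔽_2[z]: (z^4 + z^2 + z + 1)·(z^3 + z^2 + z + 1) = z^7 + z^6 + z^4 + z^3 + z^2 + 1.
Reduced: z^7 + z^6 + z^4 + z^3 + z^2 + 1.

1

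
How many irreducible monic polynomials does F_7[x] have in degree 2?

21

Gauss's count: N_{7}(2) = (1/2) Σ_{d|2} μ(2/d)·7^d.
Divisors of 2: 1, 2; μ(2/d) for each: -1, 1.
Σ = − 7^1 + 7^2 = 42.
N = 42/2 = 21.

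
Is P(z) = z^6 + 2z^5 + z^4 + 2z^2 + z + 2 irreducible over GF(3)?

Check for roots in GF(3): P(0) = 2; P(1) = 0 → root; P(2) = 0 → root.
P(1) = 0, so (z − 1) divides P(z); P is reducible.

No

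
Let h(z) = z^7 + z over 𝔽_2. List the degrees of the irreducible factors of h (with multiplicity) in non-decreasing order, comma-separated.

Roots in 𝔽_2: h(0) = 0 → root; h(1) = 0 → root.
Linear factors from roots: (z), (z + 1).
Complete factorization: h(z) = (z)·(z + 1)^2·(z^2 + z + 1)^2.
Factor degrees with multiplicity: 1 + 1 + 1 + 2 + 2 = 7.

1, 1, 1, 2, 2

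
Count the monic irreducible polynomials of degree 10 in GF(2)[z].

By the necklace-counting formula, N_2(10) = (1/10) Σ_{d|10} μ(10/d)·2^d.
Divisors of 10: 1, 2, 5, 10; μ(10/d) for each: 1, -1, -1, 1.
Σ = 2^1 − 2^2 − 2^5 + 2^10 = 990.
N = 990/10 = 99.

99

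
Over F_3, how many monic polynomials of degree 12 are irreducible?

44220

x^(3^12) − x is the product of all monic irreducibles of degree dividing 12; Möbius inversion gives N = (1/12) Σ μ(12/d)·3^d.
Divisors of 12: 1, 2, 3, 4, 6, 12; μ(12/d) for each: 0, 1, 0, -1, -1, 1.
Σ = 3^2 − 3^4 − 3^6 + 3^12 = 530640.
N = 530640/12 = 44220.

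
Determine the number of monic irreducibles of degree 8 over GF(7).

720300

The number of monic irreducibles of degree 8 over GF(7) is (1/8)·Σ_{d∣8} μ(8/d) 7^d.
Divisors of 8: 1, 2, 4, 8; μ(8/d) for each: 0, 0, -1, 1.
Σ = − 7^4 + 7^8 = 5762400.
N = 5762400/8 = 720300.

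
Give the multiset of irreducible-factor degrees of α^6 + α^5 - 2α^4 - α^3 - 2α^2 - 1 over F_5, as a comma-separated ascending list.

6

Write h(α) = α^6 + α^5 - 2α^4 - α^3 - 2α^2 - 1.
Roots in F_5: h(0) = 4; h(1) = 1; h(2) = 2; h(3) = 4; h(4) = 1.
Complete factorization: h(α) = (α^6 + α^5 - 2α^4 - α^3 - 2α^2 - 1).
Factor degrees with multiplicity: 6 = 6.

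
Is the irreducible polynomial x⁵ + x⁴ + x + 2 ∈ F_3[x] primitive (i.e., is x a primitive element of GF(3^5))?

Write f(x) = x⁵ + x⁴ + x + 2.
|GF(3^5)^×| = 3^5 − 1 = 242. Prime factorization: 242 = 2·11^2.
f is primitive ⇔ x has order 242 in GF(3)[x]/(f), i.e. x^(242/q) ≠ 1 for each prime q | 242.
x^(121) mod f = 1
x^(22) mod f = x⁴ + 2x³ + x + 1.
Since x^(121) = 1, the order of x divides 121 < 242; not primitive.

No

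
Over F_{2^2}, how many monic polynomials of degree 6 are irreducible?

670

Gauss's count: N_{4}(6) = (1/6) Σ_{d|6} μ(6/d)·4^d.
Divisors of 6: 1, 2, 3, 6; μ(6/d) for each: 1, -1, -1, 1.
Σ = 4^1 − 4^2 − 4^3 + 4^6 = 4020.
N = 4020/6 = 670.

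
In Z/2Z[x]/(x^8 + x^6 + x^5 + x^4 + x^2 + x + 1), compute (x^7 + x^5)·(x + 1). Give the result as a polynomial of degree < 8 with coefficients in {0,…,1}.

x^7 + x^4 + x^2 + x + 1

Multiply in Z/2Z[x]: (x^7 + x^5)·(x + 1) = x^8 + x^7 + x^6 + x^5.
Reduce using x^8 ≡ x^6 + x^5 + x^4 + x^2 + x + 1 (mod x^8 + x^6 + x^5 + x^4 + x^2 + x + 1).
Reduced: x^7 + x^4 + x^2 + x + 1.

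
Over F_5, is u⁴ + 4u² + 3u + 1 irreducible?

Yes

Write h(u) = u⁴ + 4u² + 3u + 1.
Check for roots in F_5: h(0) = 1; h(1) = 4; h(2) = 4; h(3) = 2; h(4) = 3.
No roots, so no linear factors.
Degree-2 irreducible divisors: test the 10 monic irreducibles of degree 2 over GF(5).
None of them divide h (all give nonzero remainder).
No irreducible factor of degree ≤ 2 exists, so h is irreducible over GF(5).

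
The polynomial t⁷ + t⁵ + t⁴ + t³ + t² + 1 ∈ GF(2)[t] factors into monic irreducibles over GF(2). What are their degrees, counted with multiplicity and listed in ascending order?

Write g(t) = t⁷ + t⁵ + t⁴ + t³ + t² + 1.
Roots in GF(2): g(0) = 1; g(1) = 0 → root.
Linear factors from roots: (t + 1).
Complete factorization: g(t) = (t + 1)·(t² + t + 1)^3.
Factor degrees with multiplicity: 1 + 2 + 2 + 2 = 7.

1, 2, 2, 2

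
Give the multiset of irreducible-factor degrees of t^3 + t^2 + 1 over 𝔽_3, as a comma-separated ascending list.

1, 2

Write f(t) = t^3 + t^2 + 1.
Roots in 𝔽_3: f(0) = 1; f(1) = 0 → root; f(2) = 1.
Linear factors from roots: (t - 1).
Complete factorization: f(t) = (t - 1)·(t^2 - t - 1).
Factor degrees with multiplicity: 1 + 2 = 3.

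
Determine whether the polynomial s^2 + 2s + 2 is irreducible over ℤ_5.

No

Write m(s) = s^2 + 2s + 2.
Check for roots in ℤ_5: m(0) = 2; m(1) = 0 → root; m(2) = 0 → root; m(3) = 2; m(4) = 1.
m(1) = 0, so (s − 1) divides m(s); m is reducible.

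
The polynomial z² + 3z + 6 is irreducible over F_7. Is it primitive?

No

Write f(z) = z² + 3z + 6.
|GF(7^2)^×| = 7^2 − 1 = 48. Prime factorization: 48 = 2^4·3.
f is primitive ⇔ z has order 48 in GF(7)[z]/(f), i.e. z^(48/q) ≠ 1 for each prime q | 48.
z^(24) mod f = 6.
z^(16) mod f = 1
Since z^(16) = 1, the order of z divides 16 < 48; not primitive.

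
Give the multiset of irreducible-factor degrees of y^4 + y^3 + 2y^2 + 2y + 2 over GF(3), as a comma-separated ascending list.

Write g(y) = y^4 + y^3 + 2y^2 + 2y + 2.
Roots in GF(3): g(0) = 2; g(1) = 2; g(2) = 2.
Complete factorization: g(y) = (y^4 + y^3 + 2y^2 + 2y + 2).
Factor degrees with multiplicity: 4 = 4.

4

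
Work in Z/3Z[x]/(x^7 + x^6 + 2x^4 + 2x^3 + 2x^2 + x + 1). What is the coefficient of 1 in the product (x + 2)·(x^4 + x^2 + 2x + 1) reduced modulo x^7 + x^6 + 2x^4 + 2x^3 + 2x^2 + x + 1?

2

Multiply in Z/3Z[x]: (x + 2)·(x^4 + x^2 + 2x + 1) = x^5 + 2x^4 + x^3 + x^2 + 2x + 2.
Reduced: x^5 + 2x^4 + x^3 + x^2 + 2x + 2.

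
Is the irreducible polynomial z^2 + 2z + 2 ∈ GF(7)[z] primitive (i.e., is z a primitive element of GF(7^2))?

Write f(z) = z^2 + 2z + 2.
|GF(7^2)^×| = 7^2 − 1 = 48. Prime factorization: 48 = 2^4·3.
f is primitive ⇔ z has order 48 in GF(7)[z]/(f), i.e. z^(48/q) ≠ 1 for each prime q | 48.
z^(24) mod f = 1
z^(16) mod f = 4.
Since z^(24) = 1, the order of z divides 24 < 48; not primitive.

No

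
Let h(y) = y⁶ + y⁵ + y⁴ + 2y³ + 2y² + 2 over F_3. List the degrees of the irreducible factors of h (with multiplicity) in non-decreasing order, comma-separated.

Roots in F_3: h(0) = 2; h(1) = 0 → root; h(2) = 0 → root.
Linear factors from roots: (y + 2), (y + 1).
Complete factorization: h(y) = (y + 2)·(y + 1)^2·(y³ + 2y + 1).
Factor degrees with multiplicity: 1 + 1 + 1 + 3 = 6.

1, 1, 1, 3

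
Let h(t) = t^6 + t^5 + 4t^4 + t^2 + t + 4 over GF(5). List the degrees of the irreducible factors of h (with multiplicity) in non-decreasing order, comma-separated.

1, 1, 2, 2

Roots in GF(5): h(0) = 4; h(1) = 2; h(2) = 0 → root; h(3) = 2; h(4) = 3.
Linear factors from roots: (t + 3).
Complete factorization: h(t) = (t + 3)^2·(t^2 + 2)·(t^2 + 3).
Factor degrees with multiplicity: 1 + 1 + 2 + 2 = 6.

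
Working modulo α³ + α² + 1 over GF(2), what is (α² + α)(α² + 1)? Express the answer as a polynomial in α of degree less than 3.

α^2

Multiply in GF(2)[α]: (α² + α)·(α² + 1) = α⁴ + α³ + α² + α.
Reduce using α³ ≡ α² + 1 (mod α³ + α² + 1).
Reduced: α².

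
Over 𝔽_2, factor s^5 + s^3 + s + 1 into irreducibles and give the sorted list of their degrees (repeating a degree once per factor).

1, 4

Write g(s) = s^5 + s^3 + s + 1.
Roots in 𝔽_2: g(0) = 1; g(1) = 0 → root.
Linear factors from roots: (s + 1).
Complete factorization: g(s) = (s + 1)·(s^4 + s^3 + 1).
Factor degrees with multiplicity: 1 + 4 = 5.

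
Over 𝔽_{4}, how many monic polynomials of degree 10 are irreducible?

Gauss's count: N_{4}(10) = (1/10) Σ_{d|10} μ(10/d)·4^d.
Divisors of 10: 1, 2, 5, 10; μ(10/d) for each: 1, -1, -1, 1.
Σ = 4^1 − 4^2 − 4^5 + 4^10 = 1047540.
N = 1047540/10 = 104754.

104754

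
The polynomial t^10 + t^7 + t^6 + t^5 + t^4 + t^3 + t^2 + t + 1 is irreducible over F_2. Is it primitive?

Yes

Write f(t) = t^10 + t^7 + t^6 + t^5 + t^4 + t^3 + t^2 + t + 1.
|GF(2^10)^×| = 2^10 − 1 = 1023. Prime factorization: 1023 = 3·11·31.
f is primitive ⇔ t has order 1023 in GF(2)[t]/(f), i.e. t^(1023/q) ≠ 1 for each prime q | 1023.
t^(341) mod f = t^8 + t^7 + t^4 + t^3 + t^2 + t + 1.
t^(93) mod f = t^9 + t^8 + t^6 + t^4 + 1.
t^(33) mod f = t^8 + t^6 + t^4 + t^3 + t.
None equal 1, so t has full order 1023; f is primitive.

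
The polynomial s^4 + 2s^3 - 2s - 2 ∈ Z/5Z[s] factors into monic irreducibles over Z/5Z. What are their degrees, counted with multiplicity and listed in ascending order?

Write f(s) = s^4 + 2s^3 - 2s - 2.
Roots in Z/5Z: f(0) = 3; f(1) = 4; f(2) = 1; f(3) = 2; f(4) = 4.
Complete factorization: f(s) = (s^4 + 2s^3 - 2s - 2).
Factor degrees with multiplicity: 4 = 4.

4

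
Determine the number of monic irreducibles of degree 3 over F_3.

By the necklace-counting formula, N_3(3) = (1/3) Σ_{d|3} μ(3/d)·3^d.
Divisors of 3: 1, 3; μ(3/d) for each: -1, 1.
Σ = − 3^1 + 3^3 = 24.
N = 24/3 = 8.

8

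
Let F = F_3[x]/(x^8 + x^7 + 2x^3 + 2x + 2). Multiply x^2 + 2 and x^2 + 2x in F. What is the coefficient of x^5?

Multiply in F_3[x]: (x^2 + 2)·(x^2 + 2x) = x^4 + 2x^3 + 2x^2 + x.
Reduced: x^4 + 2x^3 + 2x^2 + x.

0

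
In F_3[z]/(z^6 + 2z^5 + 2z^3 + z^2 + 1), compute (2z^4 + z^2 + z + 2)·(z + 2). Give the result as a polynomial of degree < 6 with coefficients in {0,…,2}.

Multiply in F_3[z]: (2z^4 + z^2 + z + 2)·(z + 2) = 2z^5 + z^4 + z^3 + z + 1.
Reduced: 2z^5 + z^4 + z^3 + z + 1.

2z^5 + z^4 + z^3 + z + 1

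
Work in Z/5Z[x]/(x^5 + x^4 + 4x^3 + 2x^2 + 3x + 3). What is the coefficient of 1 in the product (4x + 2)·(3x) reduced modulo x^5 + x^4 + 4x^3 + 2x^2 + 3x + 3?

Multiply in Z/5Z[x]: (4x + 2)·(3x) = 2x^2 + x.
Reduced: 2x^2 + x.

0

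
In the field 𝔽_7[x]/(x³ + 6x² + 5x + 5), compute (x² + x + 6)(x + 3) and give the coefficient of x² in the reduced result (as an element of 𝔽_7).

Multiply in 𝔽_7[x]: (x² + x + 6)·(x + 3) = x³ + 4x² + 2x + 4.
Reduce using x³ ≡ x² + 2x + 2 (mod x³ + 6x² + 5x + 5).
Reduced: 5x² + 4x + 6.

5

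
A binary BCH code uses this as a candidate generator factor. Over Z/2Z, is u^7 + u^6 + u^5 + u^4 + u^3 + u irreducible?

Write h(u) = u^7 + u^6 + u^5 + u^4 + u^3 + u.
Check for roots in Z/2Z: h(0) = 0 → root; h(1) = 0 → root.
h(0) = 0, so (u) divides h(u); h is reducible.

No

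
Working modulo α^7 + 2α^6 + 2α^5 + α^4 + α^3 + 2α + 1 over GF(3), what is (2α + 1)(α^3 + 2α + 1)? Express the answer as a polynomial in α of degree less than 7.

2α^4 + α^3 + α^2 + α + 1

Multiply in GF(3)[α]: (2α + 1)·(α^3 + 2α + 1) = 2α^4 + α^3 + α^2 + α + 1.
Reduced: 2α^4 + α^3 + α^2 + α + 1.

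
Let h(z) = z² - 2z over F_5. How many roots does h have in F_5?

2

Evaluate at each of the 5 elements of F_5:
h(0) = 0 → root; h(1) = 4; h(2) = 0 → root; h(3) = 3; h(4) = 3.
Roots: {0, 2}.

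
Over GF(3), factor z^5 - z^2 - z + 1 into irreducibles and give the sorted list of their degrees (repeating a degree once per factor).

Write g(z) = z^5 - z^2 - z + 1.
Roots in GF(3): g(0) = 1; g(1) = 0 → root; g(2) = 0 → root.
Linear factors from roots: (z - 1), (z + 1).
Complete factorization: g(z) = (z - 1)·(z + 1)^2·(z^2 - z - 1).
Factor degrees with multiplicity: 1 + 1 + 1 + 2 = 5.

1, 1, 1, 2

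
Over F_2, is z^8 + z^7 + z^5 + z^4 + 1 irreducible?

Yes

Write f(z) = z^8 + z^7 + z^5 + z^4 + 1.
Check for roots in F_2: f(0) = 1; f(1) = 1.
No roots, so no linear factors.
Monic irreducibles of degree 2 over GF(2): z^2 + z + 1.
None of them divide f (all give nonzero remainder).
Monic irreducibles of degree 3 over GF(2): z^3 + z + 1, z^3 + z^2 + 1.
None of them divide f (all give nonzero remainder).
Monic irreducibles of degree 4 over GF(2): z^4 + z + 1, z^4 + z^3 + 1, z^4 + z^3 + z^2 + z + 1.
None of them divide f (all give nonzero remainder).
No irreducible factor of degree ≤ 4 exists, so f is irreducible over GF(2).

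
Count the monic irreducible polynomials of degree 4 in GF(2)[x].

3

x^(2^4) − x is the product of all monic irreducibles of degree dividing 4; Möbius inversion gives N = (1/4) Σ μ(4/d)·2^d.
Divisors of 4: 1, 2, 4; μ(4/d) for each: 0, -1, 1.
Σ = − 2^2 + 2^4 = 12.
N = 12/4 = 3.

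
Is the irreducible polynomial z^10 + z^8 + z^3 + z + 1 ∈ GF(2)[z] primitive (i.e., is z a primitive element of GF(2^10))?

No

Write f(z) = z^10 + z^8 + z^3 + z + 1.
|GF(2^10)^×| = 2^10 − 1 = 1023. Prime factorization: 1023 = 3·11·31.
f is primitive ⇔ z has order 1023 in GF(2)[z]/(f), i.e. z^(1023/q) ≠ 1 for each prime q | 1023.
z^(341) mod f = z^7 + z^4 + z + 1.
z^(93) mod f = 1
z^(33) mod f = z^9 + z^6 + z^3.
Since z^(93) = 1, the order of z divides 93 < 1023; not primitive.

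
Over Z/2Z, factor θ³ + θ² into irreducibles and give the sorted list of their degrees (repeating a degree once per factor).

1, 1, 1

Write h(θ) = θ³ + θ².
Roots in Z/2Z: h(0) = 0 → root; h(1) = 0 → root.
Linear factors from roots: (θ), (θ + 1).
Complete factorization: h(θ) = (θ + 1)·(θ)^2.
Factor degrees with multiplicity: 1 + 1 + 1 = 3.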